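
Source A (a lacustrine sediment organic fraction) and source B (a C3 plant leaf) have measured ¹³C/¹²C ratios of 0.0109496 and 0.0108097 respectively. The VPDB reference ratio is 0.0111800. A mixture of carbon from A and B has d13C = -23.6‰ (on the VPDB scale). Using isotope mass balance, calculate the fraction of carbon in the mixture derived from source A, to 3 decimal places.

δ_A = (0.0109496/0.0111800 − 1)×1000 = (0.979392 − 1)×1000 = -20.608‰
δ_B = (0.0108097/0.0111800 − 1)×1000 = (0.966878 − 1)×1000 = -33.122‰
f_A = (δ_mix − δ_B)/(δ_A − δ_B) = (-23.6 − (-33.122))/(-20.608 − (-33.122))
f_A = 9.522 / 12.513 = 0.7609

0.761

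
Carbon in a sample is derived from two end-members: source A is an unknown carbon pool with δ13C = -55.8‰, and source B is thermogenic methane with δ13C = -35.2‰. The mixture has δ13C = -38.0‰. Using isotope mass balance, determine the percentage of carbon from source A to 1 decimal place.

δ_mix = f_A·δ_A + (1 − f_A)·δ_B  ⇒  f_A = (δ_mix − δ_B)/(δ_A − δ_B)
f_A = (-38.0 − (-35.2)) / (-55.8 − (-35.2))
f_A = -2.8 / -20.6 = 0.1359

13.6%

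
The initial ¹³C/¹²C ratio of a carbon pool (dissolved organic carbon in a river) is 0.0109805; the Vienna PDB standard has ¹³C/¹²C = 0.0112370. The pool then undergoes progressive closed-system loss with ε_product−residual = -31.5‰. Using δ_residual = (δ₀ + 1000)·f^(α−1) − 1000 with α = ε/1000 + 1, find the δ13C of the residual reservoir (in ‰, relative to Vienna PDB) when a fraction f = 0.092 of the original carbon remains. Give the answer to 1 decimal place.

δ₀ = (0.0109805/0.0112370 − 1)×1000 = (0.977174 − 1)×1000 = -22.826‰
α − 1 = ε/1000 = -0.0315
f^(α−1) = 0.092^(-0.0315) = 1.078054
δ_res = (-22.826 + 1000) × 1.078054 − 1000 = 1053.446 − 1000 = 53.45‰

53.4‰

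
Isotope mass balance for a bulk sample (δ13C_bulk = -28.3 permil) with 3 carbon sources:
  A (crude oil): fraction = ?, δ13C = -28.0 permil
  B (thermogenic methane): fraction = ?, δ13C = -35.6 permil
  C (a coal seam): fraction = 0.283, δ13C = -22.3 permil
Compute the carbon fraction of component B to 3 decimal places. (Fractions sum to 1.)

0.252

Let f_B and f_A be the unknown fractions; fractions sum to 1 so f_B + f_A = 0.717.
Mass balance: Σ fᵢ·δᵢ = δ_bulk ⇒ f_B·(-35.6) + f_A·(-28.0) = -28.3 − (-6.311) = -21.989
Substitute f_A = 0.717 − f_B:
f_B·(-35.6 − -28.0) = -21.989 − 0.717×(-28.0) = -1.913
f_B = -1.913 / -7.6 = 0.2517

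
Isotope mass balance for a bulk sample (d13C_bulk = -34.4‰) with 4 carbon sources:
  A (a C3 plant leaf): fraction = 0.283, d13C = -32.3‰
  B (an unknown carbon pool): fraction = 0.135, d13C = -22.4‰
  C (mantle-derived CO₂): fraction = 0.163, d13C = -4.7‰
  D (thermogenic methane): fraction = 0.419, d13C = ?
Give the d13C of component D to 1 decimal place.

Isotope mass balance: δ_bulk = Σ fᵢ·δᵢ.
-34.4 = 0.283×(-32.3) + 0.135×(-22.4) + 0.163×(-4.7) + 0.419×δ_D
0.419·δ_D = -34.4 − (-12.931) = -21.469
δ_D = -21.469 / 0.419 = -51.24‰

-51.2‰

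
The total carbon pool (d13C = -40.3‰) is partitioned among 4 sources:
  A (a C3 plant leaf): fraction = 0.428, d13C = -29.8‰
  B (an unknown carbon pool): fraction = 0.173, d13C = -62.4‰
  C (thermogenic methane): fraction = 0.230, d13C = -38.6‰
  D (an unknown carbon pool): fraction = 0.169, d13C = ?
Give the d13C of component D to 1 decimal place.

Isotope mass balance: δ_bulk = Σ fᵢ·δᵢ.
-40.3 = 0.428×(-29.8) + 0.173×(-62.4) + 0.230×(-38.6) + 0.169×δ_D
0.169·δ_D = -40.3 − (-32.428) = -7.872
δ_D = -7.872 / 0.169 = -46.58‰

-46.6‰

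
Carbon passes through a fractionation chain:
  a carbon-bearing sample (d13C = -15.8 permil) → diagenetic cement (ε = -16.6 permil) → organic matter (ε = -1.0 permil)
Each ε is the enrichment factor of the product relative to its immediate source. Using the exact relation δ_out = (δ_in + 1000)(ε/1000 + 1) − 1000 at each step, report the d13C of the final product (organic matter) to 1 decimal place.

step 1: δ = (-15.80 + 1000)·(-16.6/1000 + 1) − 1000 = -32.14 permil
step 2: δ = (-32.14 + 1000)·(-1.0/1000 + 1) − 1000 = -33.11 permil

-33.1 permil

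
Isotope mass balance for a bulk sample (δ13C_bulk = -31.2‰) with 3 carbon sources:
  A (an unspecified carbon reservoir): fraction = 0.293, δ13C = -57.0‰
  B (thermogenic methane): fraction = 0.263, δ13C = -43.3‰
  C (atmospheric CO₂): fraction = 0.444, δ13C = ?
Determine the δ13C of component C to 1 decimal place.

Isotope mass balance: δ_bulk = Σ fᵢ·δᵢ.
-31.2 = 0.293×(-57.0) + 0.263×(-43.3) + 0.444×δ_C
0.444·δ_C = -31.2 − (-28.089) = -3.111
δ_C = -3.111 / 0.444 = -7.01‰

-7.0‰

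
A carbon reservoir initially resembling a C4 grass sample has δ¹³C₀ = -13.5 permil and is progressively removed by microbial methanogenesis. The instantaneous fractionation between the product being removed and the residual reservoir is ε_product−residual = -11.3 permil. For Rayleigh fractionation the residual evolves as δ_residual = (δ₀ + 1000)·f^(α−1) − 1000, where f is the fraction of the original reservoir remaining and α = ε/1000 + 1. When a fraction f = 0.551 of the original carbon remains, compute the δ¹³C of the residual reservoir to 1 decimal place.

Rayleigh residual: δ_res = (δ₀ + 1000)·f^(α−1) − 1000
α = ε/1000 + 1 = 0.98870, so α − 1 = -0.01130
f^(α−1) = 0.551^(-0.01130) = 1.006758
δ_res = (-13.5 + 1000) × 1.006758 − 1000 = 993.167 − 1000 = -6.83 permil

-6.8 permil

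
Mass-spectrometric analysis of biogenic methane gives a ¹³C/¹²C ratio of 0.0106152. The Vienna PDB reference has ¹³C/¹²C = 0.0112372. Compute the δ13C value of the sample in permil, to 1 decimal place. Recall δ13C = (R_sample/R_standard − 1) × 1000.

-55.4 permil

δ13C = (R_sample / R_standard − 1) × 1000
R_sample / R_standard = 0.0106152 / 0.0112372 = 0.944648
δ13C = (0.944648 − 1) × 1000 = -55.35 permil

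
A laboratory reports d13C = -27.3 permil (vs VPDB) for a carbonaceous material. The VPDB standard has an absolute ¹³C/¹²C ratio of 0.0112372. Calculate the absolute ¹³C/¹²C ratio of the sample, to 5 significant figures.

0.010930

R_sample = R_standard × (d13C/1000 + 1)
R_sample = 0.0112372 × (-27.3/1000 + 1) = 0.0112372 × 0.972700
R_sample = 0.0109304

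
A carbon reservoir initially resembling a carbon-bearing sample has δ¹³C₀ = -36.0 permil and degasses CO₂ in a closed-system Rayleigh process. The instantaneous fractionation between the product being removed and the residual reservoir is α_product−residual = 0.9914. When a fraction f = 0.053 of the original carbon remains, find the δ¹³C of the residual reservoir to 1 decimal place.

-11.3 permil

Rayleigh residual: δ_res = (δ₀ + 1000)·f^(α−1) − 1000
α − 1 = -0.00860
f^(α−1) = 0.053^(-0.00860) = 1.025584
δ_res = (-36.0 + 1000) × 1.025584 − 1000 = 988.663 − 1000 = -11.34 permil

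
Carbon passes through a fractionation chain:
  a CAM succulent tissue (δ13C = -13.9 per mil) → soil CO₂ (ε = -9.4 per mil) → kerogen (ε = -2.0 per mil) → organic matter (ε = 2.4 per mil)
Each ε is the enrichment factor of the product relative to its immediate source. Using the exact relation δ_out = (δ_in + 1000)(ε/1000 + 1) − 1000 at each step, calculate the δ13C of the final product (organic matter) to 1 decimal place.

-22.8 per mil

step 1: δ = (-13.90 + 1000)·(-9.4/1000 + 1) − 1000 = -23.17 per mil
step 2: δ = (-23.17 + 1000)·(-2.0/1000 + 1) − 1000 = -25.12 per mil
step 3: δ = (-25.12 + 1000)·(2.4/1000 + 1) − 1000 = -22.78 per mil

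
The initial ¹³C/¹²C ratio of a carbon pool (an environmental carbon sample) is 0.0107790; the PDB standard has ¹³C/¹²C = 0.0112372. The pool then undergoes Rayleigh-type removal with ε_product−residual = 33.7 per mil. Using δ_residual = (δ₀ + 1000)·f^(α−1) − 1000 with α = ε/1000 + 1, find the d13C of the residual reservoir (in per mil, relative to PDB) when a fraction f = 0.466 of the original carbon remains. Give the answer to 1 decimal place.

δ₀ = (0.0107790/0.0112372 − 1)×1000 = (0.959225 − 1)×1000 = -40.775 per mil
α − 1 = ε/1000 = 0.0337
f^(α−1) = 0.466^(0.0337) = 0.974596
δ_res = (-40.775 + 1000) × 0.974596 − 1000 = 934.857 − 1000 = -65.14 per mil

-65.1 per mil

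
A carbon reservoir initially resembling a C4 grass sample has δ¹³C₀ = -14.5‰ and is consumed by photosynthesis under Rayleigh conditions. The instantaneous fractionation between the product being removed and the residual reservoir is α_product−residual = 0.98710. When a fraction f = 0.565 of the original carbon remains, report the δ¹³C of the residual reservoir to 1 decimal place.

Rayleigh residual: δ_res = (δ₀ + 1000)·f^(α−1) − 1000
α − 1 = -0.01290
f^(α−1) = 0.565^(-0.01290) = 1.007392
δ_res = (-14.5 + 1000) × 1.007392 − 1000 = 992.785 − 1000 = -7.22‰

-7.2‰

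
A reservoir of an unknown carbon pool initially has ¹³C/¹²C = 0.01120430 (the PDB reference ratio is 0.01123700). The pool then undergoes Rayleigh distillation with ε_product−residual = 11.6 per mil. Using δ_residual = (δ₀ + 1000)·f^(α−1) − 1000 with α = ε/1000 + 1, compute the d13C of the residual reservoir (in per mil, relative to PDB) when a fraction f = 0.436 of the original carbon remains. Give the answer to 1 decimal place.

δ₀ = (0.01120430/0.01123700 − 1)×1000 = (0.997090 − 1)×1000 = -2.910 per mil
α − 1 = ε/1000 = 0.0116
f^(α−1) = 0.436^(0.0116) = 0.990417
δ_res = (-2.910 + 1000) × 0.990417 − 1000 = 987.535 − 1000 = -12.47 per mil

-12.5 per mil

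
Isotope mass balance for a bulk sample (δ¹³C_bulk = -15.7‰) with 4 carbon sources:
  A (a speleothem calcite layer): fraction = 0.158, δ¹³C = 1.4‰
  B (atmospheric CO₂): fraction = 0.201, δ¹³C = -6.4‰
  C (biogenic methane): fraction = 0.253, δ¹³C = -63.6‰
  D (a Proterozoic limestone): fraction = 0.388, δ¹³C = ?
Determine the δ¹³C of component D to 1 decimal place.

Isotope mass balance: δ_bulk = Σ fᵢ·δᵢ.
-15.7 = 0.158×(1.4) + 0.201×(-6.4) + 0.253×(-63.6) + 0.388×δ_D
0.388·δ_D = -15.7 − (-17.156) = 1.456
δ_D = 1.456 / 0.388 = 3.75‰

3.8‰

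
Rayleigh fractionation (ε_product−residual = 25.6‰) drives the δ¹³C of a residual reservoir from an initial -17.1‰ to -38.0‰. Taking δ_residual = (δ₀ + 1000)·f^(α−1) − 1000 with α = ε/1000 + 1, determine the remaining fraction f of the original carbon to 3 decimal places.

0.432

α − 1 = ε/1000 = 0.0256
(δ_res + 1000)/(δ₀ + 1000) = (-38.0 + 1000)/(-17.1 + 1000) = 962.0/982.9 = 0.978736
f = 0.978736^(1/0.0256) = exp(ln(0.978736)/0.0256) = exp(-0.02149/0.0256)
f = exp(-0.8396) = 0.4319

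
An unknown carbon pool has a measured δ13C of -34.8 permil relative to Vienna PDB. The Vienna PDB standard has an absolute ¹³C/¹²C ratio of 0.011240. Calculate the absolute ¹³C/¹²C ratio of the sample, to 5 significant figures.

0.010849

R_sample = R_standard × (δ13C/1000 + 1)
R_sample = 0.011240 × (-34.8/1000 + 1) = 0.011240 × 0.965200
R_sample = 0.0108488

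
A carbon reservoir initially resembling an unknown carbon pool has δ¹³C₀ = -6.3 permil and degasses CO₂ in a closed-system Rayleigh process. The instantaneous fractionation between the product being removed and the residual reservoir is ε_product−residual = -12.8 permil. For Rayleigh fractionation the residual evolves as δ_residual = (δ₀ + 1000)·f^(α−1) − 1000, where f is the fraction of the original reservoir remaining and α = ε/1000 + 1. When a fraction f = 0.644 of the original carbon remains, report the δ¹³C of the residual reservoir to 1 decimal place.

Rayleigh residual: δ_res = (δ₀ + 1000)·f^(α−1) − 1000
α = ε/1000 + 1 = 0.98720, so α − 1 = -0.01280
f^(α−1) = 0.644^(-0.01280) = 1.005649
δ_res = (-6.3 + 1000) × 1.005649 − 1000 = 999.313 − 1000 = -0.69 permil

-0.7 permil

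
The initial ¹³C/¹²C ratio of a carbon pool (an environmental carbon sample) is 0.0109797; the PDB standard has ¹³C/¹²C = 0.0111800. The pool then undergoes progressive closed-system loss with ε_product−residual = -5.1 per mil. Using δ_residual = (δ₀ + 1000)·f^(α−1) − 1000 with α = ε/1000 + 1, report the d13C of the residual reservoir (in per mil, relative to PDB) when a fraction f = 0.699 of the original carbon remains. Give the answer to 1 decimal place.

δ₀ = (0.0109797/0.0111800 − 1)×1000 = (0.982084 − 1)×1000 = -17.916 per mil
α − 1 = ε/1000 = -0.0051
f^(α−1) = 0.699^(-0.0051) = 1.001828
δ_res = (-17.916 + 1000) × 1.001828 − 1000 = 983.879 − 1000 = -16.12 per mil

-16.1 per mil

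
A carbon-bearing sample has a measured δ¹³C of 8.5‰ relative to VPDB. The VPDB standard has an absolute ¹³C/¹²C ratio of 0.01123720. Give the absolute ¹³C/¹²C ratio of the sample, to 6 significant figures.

R_sample = R_standard × (δ¹³C/1000 + 1)
R_sample = 0.01123720 × (8.5/1000 + 1) = 0.01123720 × 1.008500
R_sample = 0.0113327

0.0113327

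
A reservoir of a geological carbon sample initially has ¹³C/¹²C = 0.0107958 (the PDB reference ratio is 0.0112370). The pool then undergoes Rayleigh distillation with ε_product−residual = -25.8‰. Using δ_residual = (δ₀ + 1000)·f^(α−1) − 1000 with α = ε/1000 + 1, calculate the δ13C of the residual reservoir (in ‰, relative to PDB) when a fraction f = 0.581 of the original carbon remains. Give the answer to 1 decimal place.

δ₀ = (0.0107958/0.0112370 − 1)×1000 = (0.960737 − 1)×1000 = -39.263‰
α − 1 = ε/1000 = -0.0258
f^(α−1) = 0.581^(-0.0258) = 1.014108
δ_res = (-39.263 + 1000) × 1.014108 − 1000 = 974.291 − 1000 = -25.71‰

-25.7‰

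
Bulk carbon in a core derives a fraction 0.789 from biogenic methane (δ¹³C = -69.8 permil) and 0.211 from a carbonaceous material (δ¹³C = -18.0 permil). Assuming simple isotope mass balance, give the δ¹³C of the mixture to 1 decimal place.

-58.9 permil

δ_mix = f_A·δ_A + f_B·δ_B
δ_mix = 0.789 × (-69.8) + 0.211 × (-18.0)
δ_mix = -55.07 + -3.80 = -58.87 permil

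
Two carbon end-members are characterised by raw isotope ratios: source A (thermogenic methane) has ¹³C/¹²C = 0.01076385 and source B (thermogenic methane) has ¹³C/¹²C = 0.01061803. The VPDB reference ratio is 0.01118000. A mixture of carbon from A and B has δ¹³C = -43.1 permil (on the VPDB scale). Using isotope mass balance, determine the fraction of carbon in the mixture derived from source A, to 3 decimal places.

0.549

δ_A = (0.01076385/0.01118000 − 1)×1000 = (0.962777 − 1)×1000 = -37.223 permil
δ_B = (0.01061803/0.01118000 − 1)×1000 = (0.949734 − 1)×1000 = -50.266 permil
f_A = (δ_mix − δ_B)/(δ_A − δ_B) = (-43.1 − (-50.266))/(-37.223 − (-50.266))
f_A = 7.166 / 13.043 = 0.5494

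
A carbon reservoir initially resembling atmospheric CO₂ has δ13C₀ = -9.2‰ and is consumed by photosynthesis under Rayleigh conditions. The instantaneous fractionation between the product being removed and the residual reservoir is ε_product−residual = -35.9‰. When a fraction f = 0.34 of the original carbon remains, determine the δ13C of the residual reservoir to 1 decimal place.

29.9‰

Rayleigh residual: δ_res = (δ₀ + 1000)·f^(α−1) − 1000
α = ε/1000 + 1 = 0.96410, so α − 1 = -0.03590
f^(α−1) = 0.34^(-0.03590) = 1.039489
δ_res = (-9.2 + 1000) × 1.039489 − 1000 = 1029.926 − 1000 = 29.93‰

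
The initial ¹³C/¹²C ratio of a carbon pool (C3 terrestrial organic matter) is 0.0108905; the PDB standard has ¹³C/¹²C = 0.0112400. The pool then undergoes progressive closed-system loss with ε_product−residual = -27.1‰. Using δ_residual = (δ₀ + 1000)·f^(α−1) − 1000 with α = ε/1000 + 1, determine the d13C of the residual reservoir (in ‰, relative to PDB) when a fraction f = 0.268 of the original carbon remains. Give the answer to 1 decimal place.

4.1‰

δ₀ = (0.0108905/0.0112400 − 1)×1000 = (0.968906 − 1)×1000 = -31.094‰
α − 1 = ε/1000 = -0.0271
f^(α−1) = 0.268^(-0.0271) = 1.036329
δ_res = (-31.094 + 1000) × 1.036329 − 1000 = 1004.105 − 1000 = 4.10‰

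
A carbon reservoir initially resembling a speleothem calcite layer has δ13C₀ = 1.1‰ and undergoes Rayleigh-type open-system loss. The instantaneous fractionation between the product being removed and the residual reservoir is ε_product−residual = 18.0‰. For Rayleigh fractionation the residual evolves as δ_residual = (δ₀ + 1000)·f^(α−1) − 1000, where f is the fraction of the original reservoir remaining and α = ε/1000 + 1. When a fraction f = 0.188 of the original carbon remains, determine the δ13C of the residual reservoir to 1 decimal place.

-28.6‰

Rayleigh residual: δ_res = (δ₀ + 1000)·f^(α−1) − 1000
α = ε/1000 + 1 = 1.01800, so α − 1 = 0.01800
f^(α−1) = 0.188^(0.01800) = 0.970364
δ_res = (1.1 + 1000) × 0.970364 − 1000 = 971.432 − 1000 = -28.57‰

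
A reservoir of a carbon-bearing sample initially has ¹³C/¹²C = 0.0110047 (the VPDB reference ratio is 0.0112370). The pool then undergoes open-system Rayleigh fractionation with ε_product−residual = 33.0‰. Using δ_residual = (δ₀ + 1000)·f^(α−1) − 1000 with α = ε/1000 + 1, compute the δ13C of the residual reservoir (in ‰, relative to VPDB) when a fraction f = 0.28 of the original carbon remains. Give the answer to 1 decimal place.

-61.0‰

δ₀ = (0.0110047/0.0112370 − 1)×1000 = (0.979327 − 1)×1000 = -20.673‰
α − 1 = ε/1000 = 0.0330
f^(α−1) = 0.28^(0.0330) = 0.958862
δ_res = (-20.673 + 1000) × 0.958862 − 1000 = 939.040 − 1000 = -60.96‰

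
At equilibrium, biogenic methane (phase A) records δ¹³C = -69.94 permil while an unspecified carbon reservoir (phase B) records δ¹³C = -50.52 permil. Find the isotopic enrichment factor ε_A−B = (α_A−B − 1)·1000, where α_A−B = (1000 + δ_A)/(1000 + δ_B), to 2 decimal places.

-20.45 permil

α_A−B = (1000 + -69.94) / (1000 + -50.52) = 930.06 / 949.48 = 0.979547
ε_A−B = (0.979547 − 1) × 1000 = -20.453 permil
(The approximation ε ≈ δ_A − δ_B would give -19.42 permil.)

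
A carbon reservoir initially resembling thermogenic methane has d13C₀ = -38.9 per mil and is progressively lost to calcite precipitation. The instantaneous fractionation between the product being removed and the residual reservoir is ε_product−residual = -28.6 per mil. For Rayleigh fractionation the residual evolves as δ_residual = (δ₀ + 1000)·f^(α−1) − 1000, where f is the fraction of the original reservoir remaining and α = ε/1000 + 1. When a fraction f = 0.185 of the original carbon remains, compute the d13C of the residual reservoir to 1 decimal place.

8.6 per mil

Rayleigh residual: δ_res = (δ₀ + 1000)·f^(α−1) − 1000
α = ε/1000 + 1 = 0.97140, so α − 1 = -0.02860
f^(α−1) = 0.185^(-0.02860) = 1.049443
δ_res = (-38.9 + 1000) × 1.049443 − 1000 = 1008.620 − 1000 = 8.62 per mil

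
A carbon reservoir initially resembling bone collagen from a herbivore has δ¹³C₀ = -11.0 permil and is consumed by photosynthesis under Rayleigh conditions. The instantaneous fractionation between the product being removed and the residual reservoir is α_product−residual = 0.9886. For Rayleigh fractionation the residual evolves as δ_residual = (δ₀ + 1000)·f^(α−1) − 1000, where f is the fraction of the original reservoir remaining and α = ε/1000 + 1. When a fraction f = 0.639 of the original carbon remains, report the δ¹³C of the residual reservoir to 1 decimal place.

-5.9 permil

Rayleigh residual: δ_res = (δ₀ + 1000)·f^(α−1) − 1000
α − 1 = -0.01140
f^(α−1) = 0.639^(-0.01140) = 1.005119
δ_res = (-11.0 + 1000) × 1.005119 − 1000 = 994.062 − 1000 = -5.94 permil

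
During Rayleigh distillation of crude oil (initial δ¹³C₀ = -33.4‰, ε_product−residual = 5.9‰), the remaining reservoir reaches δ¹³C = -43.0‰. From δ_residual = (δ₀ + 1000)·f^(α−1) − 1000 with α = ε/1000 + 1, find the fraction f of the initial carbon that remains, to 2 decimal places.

α − 1 = ε/1000 = 0.0059
(δ_res + 1000)/(δ₀ + 1000) = (-43.0 + 1000)/(-33.4 + 1000) = 957.0/966.6 = 0.990068
f = 0.990068^(1/0.0059) = exp(ln(0.990068)/0.0059) = exp(-0.00998/0.0059)
f = exp(-1.6918) = 0.1842

0.18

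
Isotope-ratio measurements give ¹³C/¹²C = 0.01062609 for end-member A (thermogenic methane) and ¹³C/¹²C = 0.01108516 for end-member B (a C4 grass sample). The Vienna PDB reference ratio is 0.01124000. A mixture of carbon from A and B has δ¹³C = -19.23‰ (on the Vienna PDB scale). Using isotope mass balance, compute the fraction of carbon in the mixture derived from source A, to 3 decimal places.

0.134

δ_A = (0.01062609/0.01124000 − 1)×1000 = (0.945382 − 1)×1000 = -54.618‰
δ_B = (0.01108516/0.01124000 − 1)×1000 = (0.986224 − 1)×1000 = -13.776‰
f_A = (δ_mix − δ_B)/(δ_A − δ_B) = (-19.23 − (-13.776))/(-54.618 − (-13.776))
f_A = -5.454 / -40.843 = 0.1335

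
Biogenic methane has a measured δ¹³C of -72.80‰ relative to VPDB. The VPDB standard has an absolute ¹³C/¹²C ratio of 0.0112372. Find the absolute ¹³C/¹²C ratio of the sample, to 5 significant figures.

R_sample = R_standard × (δ¹³C/1000 + 1)
R_sample = 0.0112372 × (-72.80/1000 + 1) = 0.0112372 × 0.927200
R_sample = 0.0104191

0.010419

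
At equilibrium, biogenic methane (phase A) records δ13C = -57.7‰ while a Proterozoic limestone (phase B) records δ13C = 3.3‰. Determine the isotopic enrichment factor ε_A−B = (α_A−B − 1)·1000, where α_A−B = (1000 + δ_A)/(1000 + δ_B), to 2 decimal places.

-60.80‰

α_A−B = (1000 + -57.7) / (1000 + 3.3) = 942.3 / 1003.3 = 0.939201
ε_A−B = (0.939201 − 1) × 1000 = -60.799‰
(The approximation ε ≈ δ_A − δ_B would give -61.0‰.)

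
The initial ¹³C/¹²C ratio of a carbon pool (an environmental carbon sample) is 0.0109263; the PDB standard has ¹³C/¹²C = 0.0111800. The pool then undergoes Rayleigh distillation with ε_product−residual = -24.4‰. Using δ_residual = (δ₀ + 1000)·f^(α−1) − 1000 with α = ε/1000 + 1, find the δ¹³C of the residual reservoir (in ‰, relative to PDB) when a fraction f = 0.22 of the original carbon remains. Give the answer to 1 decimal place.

δ₀ = (0.0109263/0.0111800 − 1)×1000 = (0.977308 − 1)×1000 = -22.692‰
α − 1 = ε/1000 = -0.0244
f^(α−1) = 0.22^(-0.0244) = 1.037636
δ_res = (-22.692 + 1000) × 1.037636 − 1000 = 1014.089 − 1000 = 14.09‰

14.1‰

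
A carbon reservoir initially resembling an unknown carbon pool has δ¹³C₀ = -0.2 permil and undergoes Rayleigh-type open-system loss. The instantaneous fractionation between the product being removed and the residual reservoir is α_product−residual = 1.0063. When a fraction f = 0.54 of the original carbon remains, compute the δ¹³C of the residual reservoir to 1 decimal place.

Rayleigh residual: δ_res = (δ₀ + 1000)·f^(α−1) − 1000
α − 1 = 0.00630
f^(α−1) = 0.54^(0.00630) = 0.996126
δ_res = (-0.2 + 1000) × 0.996126 − 1000 = 995.926 − 1000 = -4.07 permil

-4.1 permil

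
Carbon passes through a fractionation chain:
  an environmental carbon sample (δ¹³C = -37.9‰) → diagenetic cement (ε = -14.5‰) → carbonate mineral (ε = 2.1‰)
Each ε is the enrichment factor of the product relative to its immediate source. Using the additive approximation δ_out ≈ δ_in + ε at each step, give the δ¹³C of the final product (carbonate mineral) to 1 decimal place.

step 1: δ ≈ -37.9 + (-14.5) = -52.4‰
step 2: δ ≈ -52.4 + (2.1) = -50.3‰

-50.3‰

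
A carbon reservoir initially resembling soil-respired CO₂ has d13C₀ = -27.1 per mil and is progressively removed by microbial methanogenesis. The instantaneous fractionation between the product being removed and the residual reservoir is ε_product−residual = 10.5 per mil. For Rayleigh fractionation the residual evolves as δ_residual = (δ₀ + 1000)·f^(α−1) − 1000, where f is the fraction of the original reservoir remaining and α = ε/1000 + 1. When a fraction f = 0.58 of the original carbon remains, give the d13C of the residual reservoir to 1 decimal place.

-32.6 per mil

Rayleigh residual: δ_res = (δ₀ + 1000)·f^(α−1) − 1000
α = ε/1000 + 1 = 1.01050, so α − 1 = 0.01050
f^(α−1) = 0.58^(0.01050) = 0.994297
δ_res = (-27.1 + 1000) × 0.994297 − 1000 = 967.351 − 1000 = -32.65 per mil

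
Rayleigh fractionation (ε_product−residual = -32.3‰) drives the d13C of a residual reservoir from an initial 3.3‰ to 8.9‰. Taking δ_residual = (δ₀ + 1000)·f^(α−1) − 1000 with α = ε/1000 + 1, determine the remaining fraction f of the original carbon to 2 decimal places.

0.84

α − 1 = ε/1000 = -0.0323
(δ_res + 1000)/(δ₀ + 1000) = (8.9 + 1000)/(3.3 + 1000) = 1008.9/1003.3 = 1.005582
f = 1.005582^(1/-0.0323) = exp(ln(1.005582)/-0.0323) = exp(0.00557/-0.0323)
f = exp(-0.1723) = 0.8417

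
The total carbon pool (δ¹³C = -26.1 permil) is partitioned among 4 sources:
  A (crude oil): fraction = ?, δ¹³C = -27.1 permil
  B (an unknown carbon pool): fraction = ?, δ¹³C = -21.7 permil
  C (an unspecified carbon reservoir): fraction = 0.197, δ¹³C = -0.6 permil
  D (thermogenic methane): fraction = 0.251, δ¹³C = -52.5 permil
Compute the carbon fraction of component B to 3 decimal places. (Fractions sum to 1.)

0.399

Let f_B and f_A be the unknown fractions; fractions sum to 1 so f_B + f_A = 0.552.
Mass balance: Σ fᵢ·δᵢ = δ_bulk ⇒ f_B·(-21.7) + f_A·(-27.1) = -26.1 − (-13.296) = -12.804
Substitute f_A = 0.552 − f_B:
f_B·(-21.7 − -27.1) = -12.804 − 0.552×(-27.1) = 2.155
f_B = 2.155 / 5.4 = 0.3991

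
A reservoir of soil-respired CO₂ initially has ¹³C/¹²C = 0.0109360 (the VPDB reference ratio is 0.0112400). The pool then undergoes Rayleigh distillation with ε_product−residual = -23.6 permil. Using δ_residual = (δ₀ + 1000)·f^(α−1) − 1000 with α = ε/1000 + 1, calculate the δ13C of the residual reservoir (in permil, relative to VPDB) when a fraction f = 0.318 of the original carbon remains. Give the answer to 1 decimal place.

δ₀ = (0.0109360/0.0112400 − 1)×1000 = (0.972954 − 1)×1000 = -27.046 permil
α − 1 = ε/1000 = -0.0236
f^(α−1) = 0.318^(-0.0236) = 1.027407
δ_res = (-27.046 + 1000) × 1.027407 − 1000 = 999.620 − 1000 = -0.38 permil

-0.4 permil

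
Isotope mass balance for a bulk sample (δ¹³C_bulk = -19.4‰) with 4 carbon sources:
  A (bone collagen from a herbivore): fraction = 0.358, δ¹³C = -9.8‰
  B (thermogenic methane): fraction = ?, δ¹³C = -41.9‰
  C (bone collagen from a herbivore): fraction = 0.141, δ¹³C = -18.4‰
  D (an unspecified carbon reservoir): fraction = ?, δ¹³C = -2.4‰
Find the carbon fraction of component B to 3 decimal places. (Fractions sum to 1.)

0.306

Let f_B and f_D be the unknown fractions; fractions sum to 1 so f_B + f_D = 0.501.
Mass balance: Σ fᵢ·δᵢ = δ_bulk ⇒ f_B·(-41.9) + f_D·(-2.4) = -19.4 − (-6.103) = -13.297
Substitute f_D = 0.501 − f_B:
f_B·(-41.9 − -2.4) = -13.297 − 0.501×(-2.4) = -12.095
f_B = -12.095 / -39.5 = 0.3062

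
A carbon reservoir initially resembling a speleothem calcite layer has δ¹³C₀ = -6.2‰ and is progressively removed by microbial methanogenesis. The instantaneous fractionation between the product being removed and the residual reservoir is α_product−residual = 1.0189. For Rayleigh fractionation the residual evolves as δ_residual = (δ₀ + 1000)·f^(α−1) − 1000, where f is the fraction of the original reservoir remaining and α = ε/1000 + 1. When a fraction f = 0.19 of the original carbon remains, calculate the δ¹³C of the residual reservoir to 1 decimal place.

Rayleigh residual: δ_res = (δ₀ + 1000)·f^(α−1) − 1000
α − 1 = 0.01890
f^(α−1) = 0.19^(0.01890) = 0.969100
δ_res = (-6.2 + 1000) × 0.969100 − 1000 = 963.091 − 1000 = -36.91‰

-36.9‰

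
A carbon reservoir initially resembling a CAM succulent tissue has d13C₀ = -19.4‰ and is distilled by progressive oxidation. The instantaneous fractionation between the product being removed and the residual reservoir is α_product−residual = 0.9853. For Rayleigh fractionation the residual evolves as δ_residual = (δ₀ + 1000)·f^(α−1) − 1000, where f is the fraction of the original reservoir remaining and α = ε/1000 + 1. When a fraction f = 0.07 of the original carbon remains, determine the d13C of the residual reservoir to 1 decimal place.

19.7‰

Rayleigh residual: δ_res = (δ₀ + 1000)·f^(α−1) − 1000
α − 1 = -0.01470
f^(α−1) = 0.07^(-0.01470) = 1.039865
δ_res = (-19.4 + 1000) × 1.039865 − 1000 = 1019.692 − 1000 = 19.69‰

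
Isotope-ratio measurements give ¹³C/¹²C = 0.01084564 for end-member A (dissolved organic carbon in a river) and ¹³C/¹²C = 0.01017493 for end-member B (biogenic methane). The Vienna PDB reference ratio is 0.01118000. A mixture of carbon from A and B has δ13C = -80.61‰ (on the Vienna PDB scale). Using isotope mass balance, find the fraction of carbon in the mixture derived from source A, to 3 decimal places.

0.155

δ_A = (0.01084564/0.01118000 − 1)×1000 = (0.970093 − 1)×1000 = -29.907‰
δ_B = (0.01017493/0.01118000 − 1)×1000 = (0.910101 − 1)×1000 = -89.899‰
f_A = (δ_mix − δ_B)/(δ_A − δ_B) = (-80.61 − (-89.899))/(-29.907 − (-89.899))
f_A = 9.289 / 59.992 = 0.1548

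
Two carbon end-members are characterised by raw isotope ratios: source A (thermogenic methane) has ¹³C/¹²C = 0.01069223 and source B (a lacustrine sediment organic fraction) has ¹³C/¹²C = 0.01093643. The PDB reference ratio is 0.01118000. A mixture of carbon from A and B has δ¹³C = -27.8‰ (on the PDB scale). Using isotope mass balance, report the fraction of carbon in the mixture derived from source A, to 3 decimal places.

δ_A = (0.01069223/0.01118000 − 1)×1000 = (0.956371 − 1)×1000 = -43.629‰
δ_B = (0.01093643/0.01118000 − 1)×1000 = (0.978214 − 1)×1000 = -21.786‰
f_A = (δ_mix − δ_B)/(δ_A − δ_B) = (-27.8 − (-21.786))/(-43.629 − (-21.786))
f_A = -6.014 / -21.843 = 0.2753

0.275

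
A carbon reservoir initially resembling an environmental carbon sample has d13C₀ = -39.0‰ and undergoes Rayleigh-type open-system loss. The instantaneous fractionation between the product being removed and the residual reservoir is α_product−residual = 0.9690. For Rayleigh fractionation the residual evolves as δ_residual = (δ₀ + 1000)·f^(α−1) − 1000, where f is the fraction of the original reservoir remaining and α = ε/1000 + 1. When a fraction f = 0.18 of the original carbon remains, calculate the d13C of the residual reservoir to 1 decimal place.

13.5‰

Rayleigh residual: δ_res = (δ₀ + 1000)·f^(α−1) − 1000
α − 1 = -0.03100
f^(α−1) = 0.18^(-0.03100) = 1.054597
δ_res = (-39.0 + 1000) × 1.054597 − 1000 = 1013.468 − 1000 = 13.47‰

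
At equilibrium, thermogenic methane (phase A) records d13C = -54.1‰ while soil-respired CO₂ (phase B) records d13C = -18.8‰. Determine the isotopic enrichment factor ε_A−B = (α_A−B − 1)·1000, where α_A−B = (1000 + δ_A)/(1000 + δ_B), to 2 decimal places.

-35.98‰

α_A−B = (1000 + -54.1) / (1000 + -18.8) = 945.9 / 981.2 = 0.964024
ε_A−B = (0.964024 − 1) × 1000 = -35.976‰
(The approximation ε ≈ δ_A − δ_B would give -35.3‰.)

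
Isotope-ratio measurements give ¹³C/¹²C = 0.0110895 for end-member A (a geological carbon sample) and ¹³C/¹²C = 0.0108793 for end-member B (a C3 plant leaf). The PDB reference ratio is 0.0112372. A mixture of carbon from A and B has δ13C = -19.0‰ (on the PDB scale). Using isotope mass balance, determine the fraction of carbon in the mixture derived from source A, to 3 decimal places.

δ_A = (0.0110895/0.0112372 − 1)×1000 = (0.986856 − 1)×1000 = -13.144‰
δ_B = (0.0108793/0.0112372 − 1)×1000 = (0.968150 − 1)×1000 = -31.850‰
f_A = (δ_mix − δ_B)/(δ_A − δ_B) = (-19.0 − (-31.850))/(-13.144 − (-31.850))
f_A = 12.850 / 18.706 = 0.6869

0.687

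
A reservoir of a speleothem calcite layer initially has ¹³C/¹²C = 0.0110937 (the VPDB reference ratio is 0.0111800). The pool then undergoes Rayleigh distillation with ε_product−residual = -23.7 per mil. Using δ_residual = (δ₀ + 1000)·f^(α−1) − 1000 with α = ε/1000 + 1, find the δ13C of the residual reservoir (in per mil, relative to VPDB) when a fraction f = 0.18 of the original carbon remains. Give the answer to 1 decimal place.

δ₀ = (0.0110937/0.0111800 − 1)×1000 = (0.992281 − 1)×1000 = -7.719 per mil
α − 1 = ε/1000 = -0.0237
f^(α−1) = 0.18^(-0.0237) = 1.041478
δ_res = (-7.719 + 1000) × 1.041478 − 1000 = 1033.439 − 1000 = 33.44 per mil

33.4 per mil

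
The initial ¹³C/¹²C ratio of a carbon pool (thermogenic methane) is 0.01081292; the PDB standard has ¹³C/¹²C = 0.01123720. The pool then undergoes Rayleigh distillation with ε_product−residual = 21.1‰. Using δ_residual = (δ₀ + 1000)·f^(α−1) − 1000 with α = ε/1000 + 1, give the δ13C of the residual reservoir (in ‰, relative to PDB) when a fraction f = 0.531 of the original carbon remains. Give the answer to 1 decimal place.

δ₀ = (0.01081292/0.01123720 − 1)×1000 = (0.962243 − 1)×1000 = -37.757‰
α − 1 = ε/1000 = 0.0211
f^(α−1) = 0.531^(0.0211) = 0.986733
δ_res = (-37.757 + 1000) × 0.986733 − 1000 = 949.477 − 1000 = -50.52‰

-50.5‰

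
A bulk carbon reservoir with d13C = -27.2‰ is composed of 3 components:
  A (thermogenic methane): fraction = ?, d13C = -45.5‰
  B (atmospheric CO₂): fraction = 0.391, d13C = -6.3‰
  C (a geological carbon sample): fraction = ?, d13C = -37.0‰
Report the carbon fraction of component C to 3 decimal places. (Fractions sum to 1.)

0.350

Let f_C and f_A be the unknown fractions; fractions sum to 1 so f_C + f_A = 0.609.
Mass balance: Σ fᵢ·δᵢ = δ_bulk ⇒ f_C·(-37.0) + f_A·(-45.5) = -27.2 − (-2.463) = -24.737
Substitute f_A = 0.609 − f_C:
f_C·(-37.0 − -45.5) = -24.737 − 0.609×(-45.5) = 2.973
f_C = 2.973 / 8.5 = 0.3497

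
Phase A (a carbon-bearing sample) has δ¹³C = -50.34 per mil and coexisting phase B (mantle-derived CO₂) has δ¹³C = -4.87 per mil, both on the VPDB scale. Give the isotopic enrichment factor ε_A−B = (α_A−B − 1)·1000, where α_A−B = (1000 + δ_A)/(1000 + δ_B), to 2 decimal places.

-45.69 per mil

α_A−B = (1000 + -50.34) / (1000 + -4.87) = 949.66 / 995.13 = 0.954307
ε_A−B = (0.954307 − 1) × 1000 = -45.693 per mil
(The approximation ε ≈ δ_A − δ_B would give -45.47 per mil.)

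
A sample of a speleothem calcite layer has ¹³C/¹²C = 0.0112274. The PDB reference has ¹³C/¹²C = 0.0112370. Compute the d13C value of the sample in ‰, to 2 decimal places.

d13C = (R_sample / R_standard − 1) × 1000
R_sample / R_standard = 0.0112274 / 0.0112370 = 0.999146
d13C = (0.999146 − 1) × 1000 = -0.854‰

-0.85‰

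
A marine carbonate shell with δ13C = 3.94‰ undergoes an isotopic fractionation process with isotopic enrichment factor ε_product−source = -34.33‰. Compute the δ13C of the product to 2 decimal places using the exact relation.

Exactly, δ_product = (δ_source + 1000)·(ε/1000 + 1) − 1000.
δ_product = (3.94 + 1000) × (-34.33/1000 + 1) − 1000
δ_product = -30.525‰

-30.53‰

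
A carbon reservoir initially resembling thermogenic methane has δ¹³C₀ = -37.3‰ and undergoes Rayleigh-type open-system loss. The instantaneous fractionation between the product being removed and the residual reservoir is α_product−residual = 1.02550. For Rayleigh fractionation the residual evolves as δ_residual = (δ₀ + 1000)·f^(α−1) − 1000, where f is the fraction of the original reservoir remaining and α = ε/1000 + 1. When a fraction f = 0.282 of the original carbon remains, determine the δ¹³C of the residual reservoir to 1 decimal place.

-67.9‰

Rayleigh residual: δ_res = (δ₀ + 1000)·f^(α−1) − 1000
α − 1 = 0.02550
f^(α−1) = 0.282^(0.02550) = 0.968236
δ_res = (-37.3 + 1000) × 0.968236 − 1000 = 932.121 − 1000 = -67.88‰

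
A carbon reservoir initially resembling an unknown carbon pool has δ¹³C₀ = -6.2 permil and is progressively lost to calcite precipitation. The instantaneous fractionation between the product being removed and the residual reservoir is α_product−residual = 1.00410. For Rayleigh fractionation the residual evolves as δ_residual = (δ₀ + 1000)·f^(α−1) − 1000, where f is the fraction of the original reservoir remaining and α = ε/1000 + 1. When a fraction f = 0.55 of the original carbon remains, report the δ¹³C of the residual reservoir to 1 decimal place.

-8.6 permil

Rayleigh residual: δ_res = (δ₀ + 1000)·f^(α−1) − 1000
α − 1 = 0.00410
f^(α−1) = 0.55^(0.00410) = 0.997552
δ_res = (-6.2 + 1000) × 0.997552 − 1000 = 991.367 − 1000 = -8.63 permil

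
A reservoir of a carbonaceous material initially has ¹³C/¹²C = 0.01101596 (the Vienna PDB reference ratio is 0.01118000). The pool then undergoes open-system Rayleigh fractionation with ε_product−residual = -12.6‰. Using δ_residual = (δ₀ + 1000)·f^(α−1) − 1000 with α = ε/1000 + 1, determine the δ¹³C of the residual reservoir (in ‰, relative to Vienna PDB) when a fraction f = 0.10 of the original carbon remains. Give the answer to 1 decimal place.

14.3‰

δ₀ = (0.01101596/0.01118000 − 1)×1000 = (0.985327 − 1)×1000 = -14.673‰
α − 1 = ε/1000 = -0.0126
f^(α−1) = 0.10^(-0.0126) = 1.029438
δ_res = (-14.673 + 1000) × 1.029438 − 1000 = 1014.333 − 1000 = 14.33‰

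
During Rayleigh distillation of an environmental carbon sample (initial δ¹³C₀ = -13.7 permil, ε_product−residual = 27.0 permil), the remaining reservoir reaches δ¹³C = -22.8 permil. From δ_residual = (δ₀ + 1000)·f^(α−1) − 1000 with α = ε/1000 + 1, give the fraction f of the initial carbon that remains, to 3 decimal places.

α − 1 = ε/1000 = 0.0270
(δ_res + 1000)/(δ₀ + 1000) = (-22.8 + 1000)/(-13.7 + 1000) = 977.2/986.3 = 0.990774
f = 0.990774^(1/0.0270) = exp(ln(0.990774)/0.0270) = exp(-0.00927/0.0270)
f = exp(-0.3433) = 0.7094

0.709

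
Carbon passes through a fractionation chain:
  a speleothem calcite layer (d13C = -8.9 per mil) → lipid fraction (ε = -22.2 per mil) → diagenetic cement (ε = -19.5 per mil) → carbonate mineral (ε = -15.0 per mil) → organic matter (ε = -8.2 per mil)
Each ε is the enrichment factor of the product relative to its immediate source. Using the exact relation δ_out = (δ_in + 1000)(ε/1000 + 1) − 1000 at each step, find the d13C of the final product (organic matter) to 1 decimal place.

step 1: δ = (-8.90 + 1000)·(-22.2/1000 + 1) − 1000 = -30.90 per mil
step 2: δ = (-30.90 + 1000)·(-19.5/1000 + 1) − 1000 = -49.80 per mil
step 3: δ = (-49.80 + 1000)·(-15.0/1000 + 1) − 1000 = -64.05 per mil
step 4: δ = (-64.05 + 1000)·(-8.2/1000 + 1) − 1000 = -71.73 per mil

-71.7 per mil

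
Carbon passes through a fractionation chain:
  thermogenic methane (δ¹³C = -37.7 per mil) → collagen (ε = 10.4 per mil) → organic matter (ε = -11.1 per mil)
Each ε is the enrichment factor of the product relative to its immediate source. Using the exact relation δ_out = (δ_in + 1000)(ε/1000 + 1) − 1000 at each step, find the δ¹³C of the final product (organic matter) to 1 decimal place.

-38.5 per mil

step 1: δ = (-37.70 + 1000)·(10.4/1000 + 1) − 1000 = -27.69 per mil
step 2: δ = (-27.69 + 1000)·(-11.1/1000 + 1) − 1000 = -38.48 per mil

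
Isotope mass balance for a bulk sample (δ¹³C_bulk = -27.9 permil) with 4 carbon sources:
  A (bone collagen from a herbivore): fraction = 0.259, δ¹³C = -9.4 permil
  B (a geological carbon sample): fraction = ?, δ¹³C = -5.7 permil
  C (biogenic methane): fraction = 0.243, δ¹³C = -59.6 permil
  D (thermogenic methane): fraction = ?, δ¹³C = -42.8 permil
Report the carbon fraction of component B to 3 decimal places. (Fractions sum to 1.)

Let f_B and f_D be the unknown fractions; fractions sum to 1 so f_B + f_D = 0.498.
Mass balance: Σ fᵢ·δᵢ = δ_bulk ⇒ f_B·(-5.7) + f_D·(-42.8) = -27.9 − (-16.917) = -10.983
Substitute f_D = 0.498 − f_B:
f_B·(-5.7 − -42.8) = -10.983 − 0.498×(-42.8) = 10.332
f_B = 10.332 / 37.1 = 0.2785

0.278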